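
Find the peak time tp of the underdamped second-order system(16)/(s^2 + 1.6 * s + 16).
Standard form: ωn²/(s²+2ζωn·s+ωn²) → ωn = 4, ζ = 0.2.
ωd = ωn·√(1-ζ²) = 4·√(1-0.2²) = 3.919.
tp = π/ωd = π/3.919 = 0.8016 s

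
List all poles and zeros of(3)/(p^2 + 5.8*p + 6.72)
Set denominator = 0: p^2 + 5.8*p + 6.72 = (p + 1.6)(p + 4.2) = 0 → Poles: -1.6, -4.2
Numerator is a nonzero constant (3) → Zeros: none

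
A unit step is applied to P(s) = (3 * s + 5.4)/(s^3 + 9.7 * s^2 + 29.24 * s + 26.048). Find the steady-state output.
FVT: lim_{t→∞} y(t) = lim_{s→0} s*Y(s) where Y(s) = P(s)/s.
= lim_{s→0} P(s) = P(0) = num(0)/den(0) = 5.4/26.048 = 0.2073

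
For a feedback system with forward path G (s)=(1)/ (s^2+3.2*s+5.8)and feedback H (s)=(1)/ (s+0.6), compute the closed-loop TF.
Closed-loop T = G/(1+GH).
Numerator: G_num * H_den = s + 0.6.
Denominator: G_den * H_den + G_num * H_num = (s^3 + 3.8*s^2 + 7.72*s + 3.48) + (1) = s^3 + 3.8*s^2 + 7.72*s + 4.48.
T(s) = (s + 0.6)/(s^3 + 3.8*s^2 + 7.72*s + 4.48)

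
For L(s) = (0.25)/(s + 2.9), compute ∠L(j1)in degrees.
Substitute s = j*1: L(j1) = 0.0770457 - 0.0265675j.
∠L(j1) = atan2(Im, Re) = atan2(-0.0265675, 0.0770457) = -19.03°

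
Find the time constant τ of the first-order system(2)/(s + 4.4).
First-order system: τ = -1/pole. Pole = -4.4. τ = -1/(-4.4) = 0.2273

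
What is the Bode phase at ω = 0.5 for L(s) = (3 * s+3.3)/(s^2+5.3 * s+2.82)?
Substitute s = j*0.5: L(j0.5) = 0.914041 - 0.358836j.
∠L(j0.5) = atan2(Im, Re) = atan2(-0.358836, 0.914041) = -21.43°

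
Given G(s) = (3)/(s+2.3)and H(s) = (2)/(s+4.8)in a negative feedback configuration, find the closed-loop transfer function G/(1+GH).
Closed-loop T = G/(1+GH).
Numerator: G_num * H_den = 3*s + 14.4.
Denominator: G_den * H_den + G_num * H_num = (s^2 + 7.1*s + 11.04) + (6) = s^2 + 7.1*s + 17.04.
T(s) = (3*s + 14.4)/(s^2 + 7.1*s + 17.04)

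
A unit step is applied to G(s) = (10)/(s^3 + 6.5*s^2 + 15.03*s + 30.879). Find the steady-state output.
FVT: lim_{t→∞} y(t) = lim_{s→0} s*Y(s) where Y(s) = G(s)/s.
= lim_{s→0} G(s) = G(0) = num(0)/den(0) = 10/30.879 = 0.3238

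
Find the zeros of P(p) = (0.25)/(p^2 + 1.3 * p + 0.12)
Numerator is a nonzero constant (0.25) → Zeros: none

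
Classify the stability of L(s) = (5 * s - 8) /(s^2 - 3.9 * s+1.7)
Denominator: s^2 - 3.9*s + 1.7 = (s - 0.5)(s - 3.4). Poles: 0.5, 3.4. Unstable (2 pole(s) in RHP)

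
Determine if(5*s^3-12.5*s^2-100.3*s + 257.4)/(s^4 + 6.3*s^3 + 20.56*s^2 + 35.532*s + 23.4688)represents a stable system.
Denominator: s^4 + 6.3*s^3 + 20.56*s^2 + 35.532*s + 23.4688 = (s + 1.9)(s + 1.6)(s^2 + 2.8*s + 7.72). Poles: -1.4 + 2.4j, -1.4 - 2.4j, -1.6, -1.9. All Re(p)<0: Yes (stable)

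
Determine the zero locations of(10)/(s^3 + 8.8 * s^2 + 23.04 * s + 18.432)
Numerator is a nonzero constant (10) → Zeros: none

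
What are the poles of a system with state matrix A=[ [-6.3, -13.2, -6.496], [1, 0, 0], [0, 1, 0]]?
Eigenvalues solve det(λI - A) = 0.
Characteristic polynomial: λ^3 + 6.3*λ^2 + 13.2*λ + 6.496 = 0.
Factor: (λ + 0.7)(λ^2 + 5.6*λ + 9.28) = 0.
Roots: -0.7, -2.8 + 1.2j, -2.8 - 1.2j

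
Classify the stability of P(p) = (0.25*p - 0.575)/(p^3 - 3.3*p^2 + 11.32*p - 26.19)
Denominator: p^3 - 3.3*p^2 + 11.32*p - 26.19 = (p - 2.7)(p^2 - 0.6*p + 9.7). Poles: 0.3 + 3.1j, 0.3 - 3.1j, 2.7. Unstable (3 pole(s) in RHP)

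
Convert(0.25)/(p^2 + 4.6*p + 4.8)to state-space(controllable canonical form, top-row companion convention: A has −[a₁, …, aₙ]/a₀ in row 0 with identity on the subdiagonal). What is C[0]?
Reachable canonical form: C = numerator coefficients (right-aligned, zero-padded to length n).
num = 0.25, C = [[0, 0.25]].
C[0] = 0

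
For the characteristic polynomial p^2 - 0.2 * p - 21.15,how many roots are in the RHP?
p^2 - 0.2*p - 21.15 = (p - 4.7)(p + 4.5). Poles: -4.5, 4.7. RHP poles (Re>0): 1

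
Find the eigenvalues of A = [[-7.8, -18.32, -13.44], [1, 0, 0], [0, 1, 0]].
Eigenvalues solve det(λI - A) = 0.
Characteristic polynomial: λ^3 + 7.8*λ^2 + 18.32*λ + 13.44 = 0.
Factor: (λ + 4.2)(λ + 1.6)(λ + 2) = 0.
Roots: -1.6, -2, -4.2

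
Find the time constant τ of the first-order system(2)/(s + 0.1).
First-order system: τ = -1/pole. Pole = -0.1. τ = -1/(-0.1) = 10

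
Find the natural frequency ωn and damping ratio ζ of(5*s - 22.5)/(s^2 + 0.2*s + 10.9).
Underdamped: complex pole -0.1 + 3.3j. ωn = |pole| = 3.302, ζ = -Re(pole)/ωn = 0.03029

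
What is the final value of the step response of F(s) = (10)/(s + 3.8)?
FVT: lim_{t→∞} y(t) = lim_{s→0} s*Y(s) where Y(s) = F(s)/s.
= lim_{s→0} F(s) = F(0) = num(0)/den(0) = 10/3.8 = 2.632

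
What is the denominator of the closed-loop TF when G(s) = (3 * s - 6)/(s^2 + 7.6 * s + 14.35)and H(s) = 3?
Characteristic poly = G_den * H_den + G_num * H_num = (s^2 + 7.6*s + 14.35) + (9*s - 18) = s^2 + 16.6*s - 3.65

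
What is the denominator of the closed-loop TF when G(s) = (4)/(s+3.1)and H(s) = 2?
Characteristic poly = G_den * H_den + G_num * H_num = (s + 3.1) + (8) = s + 11.1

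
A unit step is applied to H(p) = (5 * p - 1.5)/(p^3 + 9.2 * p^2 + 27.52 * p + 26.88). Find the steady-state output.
FVT: lim_{t→∞} y(t) = lim_{p→0} p*Y(p) where Y(p) = H(p)/p.
= lim_{p→0} H(p) = H(0) = num(0)/den(0) = -1.5/26.88 = -0.0558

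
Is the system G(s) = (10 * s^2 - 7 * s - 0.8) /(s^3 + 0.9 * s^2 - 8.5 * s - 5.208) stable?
Denominator: s^3 + 0.9*s^2 - 8.5*s - 5.208 = (s - 2.8)(s + 0.6)(s + 3.1). Poles: -0.6, -3.1, 2.8. All Re(p)<0: No (unstable)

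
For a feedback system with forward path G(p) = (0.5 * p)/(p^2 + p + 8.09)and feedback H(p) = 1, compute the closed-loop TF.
Closed-loop T = G/(1+GH).
Numerator: G_num * H_den = 0.5*p.
Denominator: G_den * H_den + G_num * H_num = (p^2 + p + 8.09) + (0.5*p) = p^2 + 1.5*p + 8.09.
T(p) = (0.5*p)/(p^2 + 1.5*p + 8.09)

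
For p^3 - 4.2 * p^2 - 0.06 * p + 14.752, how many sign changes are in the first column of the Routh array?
Routh array:
p^3: [1, -0.06]; p^2: [-4.2, 14.752]; p^1: [3.45238]; p^0: [14.752]
First column: [1, -4.2, 3.45238, 14.752]. Sign changes = 2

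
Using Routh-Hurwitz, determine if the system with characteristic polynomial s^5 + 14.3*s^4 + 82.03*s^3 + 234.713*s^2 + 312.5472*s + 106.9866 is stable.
Routh array:
s^5: [1, 82.03, 312.5472]; s^4: [14.3, 234.713, 106.9866]; s^3: [65.6165, 305.066]; s^2: [168.229, 106.9866]; s^1: [263.336]; s^0: [106.9866]
First column: [1, 14.3, 65.6165, 168.229, 263.336, 106.9866]. Sign changes = 0.
Yes, stable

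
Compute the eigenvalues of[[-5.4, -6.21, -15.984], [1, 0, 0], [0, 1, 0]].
Eigenvalues solve det(λI - A) = 0.
Characteristic polynomial: λ^3 + 5.4*λ^2 + 6.21*λ + 15.984 = 0.
Factor: (λ + 4.8)(λ^2 + 0.6*λ + 3.33) = 0.
Roots: -0.3 + 1.8j, -0.3 - 1.8j, -4.8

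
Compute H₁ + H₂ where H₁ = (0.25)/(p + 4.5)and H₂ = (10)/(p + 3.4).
Parallel: H = H₁ + H₂ = (n₁·d₂ + n₂·d₁)/(d₁·d₂).
n₁·d₂ = 0.25*p + 0.85. n₂·d₁ = 10*p + 45. Sum = 10.25*p + 45.85. d₁·d₂ = p^2 + 7.9*p + 15.3.
H(p) = (10.25*p + 45.85)/(p^2 + 7.9*p + 15.3)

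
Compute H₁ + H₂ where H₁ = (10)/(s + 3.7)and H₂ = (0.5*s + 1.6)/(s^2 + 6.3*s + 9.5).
Parallel: H = H₁ + H₂ = (n₁·d₂ + n₂·d₁)/(d₁·d₂).
n₁·d₂ = 10*s^2 + 63*s + 95. n₂·d₁ = 0.5*s^2 + 3.45*s + 5.92. Sum = 10.5*s^2 + 66.45*s + 100.92. d₁·d₂ = s^3 + 10*s^2 + 32.81*s + 35.15.
H(s) = (10.5*s^2 + 66.45*s + 100.92)/(s^3 + 10*s^2 + 32.81*s + 35.15)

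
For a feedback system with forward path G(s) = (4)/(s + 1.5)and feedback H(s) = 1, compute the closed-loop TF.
Closed-loop T = G/(1+GH).
Numerator: G_num * H_den = 4.
Denominator: G_den * H_den + G_num * H_num = (s + 1.5) + (4) = s + 5.5.
T(s) = (4)/(s + 5.5)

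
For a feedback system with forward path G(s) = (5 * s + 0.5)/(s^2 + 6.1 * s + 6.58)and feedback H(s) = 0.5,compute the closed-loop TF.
Closed-loop T = G/(1+GH).
Numerator: G_num * H_den = 5*s + 0.5.
Denominator: G_den * H_den + G_num * H_num = (s^2 + 6.1*s + 6.58) + (2.5*s + 0.25) = s^2 + 8.6*s + 6.83.
T(s) = (5*s + 0.5)/(s^2 + 8.6*s + 6.83)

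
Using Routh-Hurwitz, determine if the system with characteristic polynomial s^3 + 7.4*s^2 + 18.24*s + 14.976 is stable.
Routh array:
s^3: [1, 18.24]; s^2: [7.4, 14.976]; s^1: [16.2162]; s^0: [14.976]
First column: [1, 7.4, 16.2162, 14.976]. Sign changes = 0.
Yes, stable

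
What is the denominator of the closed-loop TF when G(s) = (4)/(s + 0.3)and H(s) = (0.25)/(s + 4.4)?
Characteristic poly = G_den * H_den + G_num * H_num = (s^2 + 4.7*s + 1.32) + (1) = s^2 + 4.7*s + 2.32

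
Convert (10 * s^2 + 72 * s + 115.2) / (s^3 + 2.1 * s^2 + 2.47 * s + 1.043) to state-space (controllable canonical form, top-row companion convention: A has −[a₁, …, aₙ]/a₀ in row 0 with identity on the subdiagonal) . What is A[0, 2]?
Reachable canonical form for den = s^3 + 2.1*s^2 + 2.47*s + 1.043: top row of A = -[a₁,a₂,...,aₙ]/a₀, ones on the subdiagonal, zeros elsewhere.
A = [[-2.1, -2.47, -1.043], [1, 0, 0], [0, 1, 0]].
A[0,2] = -1.043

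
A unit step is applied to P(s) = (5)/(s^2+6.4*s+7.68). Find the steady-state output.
FVT: lim_{t→∞} y(t) = lim_{s→0} s*Y(s) where Y(s) = P(s)/s.
= lim_{s→0} P(s) = P(0) = num(0)/den(0) = 5/7.68 = 0.651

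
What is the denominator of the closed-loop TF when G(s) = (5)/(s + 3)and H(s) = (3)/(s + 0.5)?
Characteristic poly = G_den * H_den + G_num * H_num = (s^2 + 3.5*s + 1.5) + (15) = s^2 + 3.5*s + 16.5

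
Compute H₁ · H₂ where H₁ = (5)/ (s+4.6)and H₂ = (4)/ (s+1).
Series: H = H₁ · H₂ = (n₁·n₂)/(d₁·d₂).
Num: n₁·n₂ = 20. Den: d₁·d₂ = s^2 + 5.6*s + 4.6.
H(s) = (20)/(s^2 + 5.6*s + 4.6)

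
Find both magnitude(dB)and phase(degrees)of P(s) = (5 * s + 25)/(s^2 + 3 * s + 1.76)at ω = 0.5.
Substitute s = j*0.5: P(j0.5) = 9.16095 - 7.44465j.
|P| = 20*log₁₀(sqrt(Re²+Im²)) = 21.44 dB.
∠P = atan2(Im, Re) = -39.10°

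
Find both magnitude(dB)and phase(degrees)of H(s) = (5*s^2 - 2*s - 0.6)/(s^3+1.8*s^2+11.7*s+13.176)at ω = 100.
Substitute s = j*100: H(j100) = 0.00110134 - 0.0500393j.
|H| = 20*log₁₀(sqrt(Re²+Im²)) = -26.01 dB.
∠H = atan2(Im, Re) = -88.74°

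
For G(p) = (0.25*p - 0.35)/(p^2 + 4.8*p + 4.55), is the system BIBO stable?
Denominator: p^2 + 4.8*p + 4.55 = (p + 1.3)(p + 3.5). Poles: -1.3, -3.5. All Re(p)<0: Yes (stable)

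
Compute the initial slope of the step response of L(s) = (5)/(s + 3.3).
IVT: y'(0⁺) = lim_{s→∞} s²·Y(s) = lim_{s→∞} s·L(s).
deg(num) = 0, deg(den) = 1, relative degree = 1, so s·L(s) → (leading num)/(leading den) = 5/1 = 5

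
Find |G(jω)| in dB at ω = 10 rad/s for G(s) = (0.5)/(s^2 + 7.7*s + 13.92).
Substitute s = j*10: G(j10) = -0.00322669 - 0.00288632j.
|G(j10)| = sqrt(Re² + Im²) = 0.004329.
20*log₁₀(0.004329) = -47.27 dB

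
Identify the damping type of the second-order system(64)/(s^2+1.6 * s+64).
Standard form: ωn²/(s²+2ζωn·s+ωn²) gives ωn=8, ζ=0.1.
Underdamped (ζ = 0.1 < 1)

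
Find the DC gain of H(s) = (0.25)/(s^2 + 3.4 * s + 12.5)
DC gain = H(0) = num(0)/den(0) = 0.25/12.5 = 0.02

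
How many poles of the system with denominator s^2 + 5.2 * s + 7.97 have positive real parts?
Poles: -2.6 + 1.1j, -2.6 - 1.1j. RHP poles (Re>0): 0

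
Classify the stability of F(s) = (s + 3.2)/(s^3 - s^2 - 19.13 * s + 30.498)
Denominator: s^3 - s^2 - 19.13*s + 30.498 = (s - 3.9)(s - 1.7)(s + 4.6). Poles: -4.6, 1.7, 3.9. Unstable (2 pole(s) in RHP)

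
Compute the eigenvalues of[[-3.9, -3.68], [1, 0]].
Eigenvalues solve det(λI - A) = 0.
Characteristic polynomial: λ^2 + 3.9*λ + 3.68 = 0.
Factor: (λ + 2.3)(λ + 1.6) = 0.
Roots: -1.6, -2.3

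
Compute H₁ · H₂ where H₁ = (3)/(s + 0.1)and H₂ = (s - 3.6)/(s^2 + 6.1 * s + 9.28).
Series: H = H₁ · H₂ = (n₁·n₂)/(d₁·d₂).
Num: n₁·n₂ = 3*s - 10.8. Den: d₁·d₂ = s^3 + 6.2*s^2 + 9.89*s + 0.928.
H(s) = (3*s - 10.8)/(s^3 + 6.2*s^2 + 9.89*s + 0.928)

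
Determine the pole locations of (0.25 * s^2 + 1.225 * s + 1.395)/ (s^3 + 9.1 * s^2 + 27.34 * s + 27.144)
Set denominator = 0: s^3 + 9.1*s^2 + 27.34*s + 27.144 = (s + 2.9)(s + 3.6)(s + 2.6) = 0 → Poles: -2.6, -2.9, -3.6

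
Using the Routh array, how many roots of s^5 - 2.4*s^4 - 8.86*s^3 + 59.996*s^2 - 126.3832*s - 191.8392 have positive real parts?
Routh array:
s^5: [1, -8.86, -126.3832]; s^4: [-2.4, 59.996, -191.8392]; s^3: [16.1383, -206.3162]; s^2: [29.3138, -191.8392]; s^1: [-100.702]; s^0: [-191.8392]
First column: [1, -2.4, 16.1383, 29.3138, -100.702, -191.8392]. Sign changes = RHP roots = 3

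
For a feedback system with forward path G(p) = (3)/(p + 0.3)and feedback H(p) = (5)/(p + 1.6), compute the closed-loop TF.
Closed-loop T = G/(1+GH).
Numerator: G_num * H_den = 3*p + 4.8.
Denominator: G_den * H_den + G_num * H_num = (p^2 + 1.9*p + 0.48) + (15) = p^2 + 1.9*p + 15.48.
T(p) = (3*p + 4.8)/(p^2 + 1.9*p + 15.48)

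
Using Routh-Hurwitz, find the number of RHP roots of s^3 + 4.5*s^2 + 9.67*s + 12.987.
Routh array:
s^3: [1, 9.67]; s^2: [4.5, 12.987]; s^1: [6.784]; s^0: [12.987]
First column: [1, 4.5, 6.784, 12.987]. Sign changes = RHP roots = 0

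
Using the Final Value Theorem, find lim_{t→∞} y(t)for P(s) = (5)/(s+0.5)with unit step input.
FVT: lim_{t→∞} y(t) = lim_{s→0} s*Y(s) where Y(s) = P(s)/s.
= lim_{s→0} P(s) = P(0) = num(0)/den(0) = 5/0.5 = 10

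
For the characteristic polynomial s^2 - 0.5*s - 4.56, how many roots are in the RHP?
s^2 - 0.5*s - 4.56 = (s - 2.4)(s + 1.9). Poles: -1.9, 2.4. RHP poles (Re>0): 1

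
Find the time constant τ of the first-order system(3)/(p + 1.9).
First-order system: τ = -1/pole. Pole = -1.9. τ = -1/(-1.9) = 0.5263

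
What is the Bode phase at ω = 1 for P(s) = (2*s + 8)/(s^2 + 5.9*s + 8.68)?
Substitute s = j*1: P(j1) = 0.780874 - 0.339473j.
∠P(j1) = atan2(Im, Re) = atan2(-0.339473, 0.780874) = -23.50°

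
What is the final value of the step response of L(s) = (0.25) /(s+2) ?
FVT: lim_{t→∞} y(t) = lim_{s→0} s*Y(s) where Y(s) = L(s)/s.
= lim_{s→0} L(s) = L(0) = num(0)/den(0) = 0.25/2 = 0.125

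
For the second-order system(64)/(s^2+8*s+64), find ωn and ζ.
Standard form: ωn²/(s²+2ζωn·s+ωn²).
const=64=ωn² → ωn=8, s coeff=8=2ζωn → ζ=0.5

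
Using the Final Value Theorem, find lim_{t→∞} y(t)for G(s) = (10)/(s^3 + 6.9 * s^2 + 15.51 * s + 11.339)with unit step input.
FVT: lim_{t→∞} y(t) = lim_{s→0} s*Y(s) where Y(s) = G(s)/s.
= lim_{s→0} G(s) = G(0) = num(0)/den(0) = 10/11.339 = 0.8819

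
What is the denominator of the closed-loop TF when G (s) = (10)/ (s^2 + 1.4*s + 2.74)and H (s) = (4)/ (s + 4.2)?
Characteristic poly = G_den * H_den + G_num * H_num = (s^3 + 5.6*s^2 + 8.62*s + 11.508) + (40) = s^3 + 5.6*s^2 + 8.62*s + 51.508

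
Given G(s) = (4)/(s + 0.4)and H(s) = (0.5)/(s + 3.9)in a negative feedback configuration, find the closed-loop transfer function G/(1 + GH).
Closed-loop T = G/(1+GH).
Numerator: G_num * H_den = 4*s + 15.6.
Denominator: G_den * H_den + G_num * H_num = (s^2 + 4.3*s + 1.56) + (2) = s^2 + 4.3*s + 3.56.
T(s) = (4*s + 15.6)/(s^2 + 4.3*s + 3.56)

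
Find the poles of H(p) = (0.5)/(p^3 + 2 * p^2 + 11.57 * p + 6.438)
Set denominator = 0: p^3 + 2*p^2 + 11.57*p + 6.438 = (p + 0.6)(p^2 + 1.4*p + 10.73) = 0 → Poles: -0.6, -0.7 + 3.2j, -0.7 - 3.2j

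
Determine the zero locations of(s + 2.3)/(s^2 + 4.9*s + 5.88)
Set numerator = 0: s + 2.3 = 0 → Zeros: -2.3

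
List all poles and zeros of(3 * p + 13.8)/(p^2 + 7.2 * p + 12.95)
Set denominator = 0: p^2 + 7.2*p + 12.95 = (p + 3.5)(p + 3.7) = 0 → Poles: -3.5, -3.7
Set numerator = 0: 3*p + 13.8 = 0 → Zeros: -4.6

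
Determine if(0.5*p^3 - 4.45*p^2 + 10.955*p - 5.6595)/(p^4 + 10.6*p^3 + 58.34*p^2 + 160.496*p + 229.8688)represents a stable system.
Denominator: p^4 + 10.6*p^3 + 58.34*p^2 + 160.496*p + 229.8688 = (p^2 + 5*p + 14.66)(p^2 + 5.6*p + 15.68). Poles: -2.5 + 2.9j, -2.5 - 2.9j, -2.8 + 2.8j, -2.8 - 2.8j. All Re(p)<0: Yes (stable)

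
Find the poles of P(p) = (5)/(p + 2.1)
Set denominator = 0: p + 2.1 = 0 → Poles: -2.1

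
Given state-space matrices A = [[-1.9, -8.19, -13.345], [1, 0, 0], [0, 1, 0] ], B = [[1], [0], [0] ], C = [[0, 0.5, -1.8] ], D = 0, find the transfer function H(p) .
H(p) = C(pI - A)⁻¹B + D.
Characteristic polynomial det(pI - A) = p^3 + 1.9*p^2 + 8.19*p + 13.345.
Numerator from C·adj(pI-A)·B + D·det(pI-A) = 0.5*p - 1.8.
H(p) = (0.5*p - 1.8)/(p^3 + 1.9*p^2 + 8.19*p + 13.345)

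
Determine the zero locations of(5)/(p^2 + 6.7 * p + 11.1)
Numerator is a nonzero constant (5) → Zeros: none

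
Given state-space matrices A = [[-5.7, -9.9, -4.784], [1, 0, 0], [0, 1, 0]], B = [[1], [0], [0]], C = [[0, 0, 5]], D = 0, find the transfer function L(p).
L(p) = C(pI - A)⁻¹B + D.
Characteristic polynomial det(pI - A) = p^3 + 5.7*p^2 + 9.9*p + 4.784.
Numerator from C·adj(pI-A)·B + D·det(pI-A) = 5.
L(p) = (5)/(p^3 + 5.7*p^2 + 9.9*p + 4.784)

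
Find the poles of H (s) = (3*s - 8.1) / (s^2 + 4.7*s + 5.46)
Set denominator = 0: s^2 + 4.7*s + 5.46 = (s + 2.6)(s + 2.1) = 0 → Poles: -2.1, -2.6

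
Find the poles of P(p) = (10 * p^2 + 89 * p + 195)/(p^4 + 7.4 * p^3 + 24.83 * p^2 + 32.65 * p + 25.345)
Set denominator = 0: p^4 + 7.4*p^3 + 24.83*p^2 + 32.65*p + 25.345 = (p^2 + 1.6*p + 1.85)(p^2 + 5.8*p + 13.7) = 0 → Poles: -0.8 + 1.1j, -0.8 - 1.1j, -2.9 + 2.3j, -2.9 - 2.3j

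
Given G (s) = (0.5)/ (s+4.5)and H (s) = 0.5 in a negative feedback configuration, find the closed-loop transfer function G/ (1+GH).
Closed-loop T = G/(1+GH).
Numerator: G_num * H_den = 0.5.
Denominator: G_den * H_den + G_num * H_num = (s + 4.5) + (0.25) = s + 4.75.
T(s) = (0.5)/(s + 4.75)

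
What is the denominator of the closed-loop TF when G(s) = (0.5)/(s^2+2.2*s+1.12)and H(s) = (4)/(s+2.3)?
Characteristic poly = G_den * H_den + G_num * H_num = (s^3 + 4.5*s^2 + 6.18*s + 2.576) + (2) = s^3 + 4.5*s^2 + 6.18*s + 4.576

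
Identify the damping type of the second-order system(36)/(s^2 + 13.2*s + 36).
Standard form: ωn²/(s²+2ζωn·s+ωn²) gives ωn=6, ζ=1.1.
Overdamped (ζ = 1.1 > 1)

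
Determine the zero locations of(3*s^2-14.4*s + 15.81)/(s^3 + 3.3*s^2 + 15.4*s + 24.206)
Set numerator = 0: 3*s^2 - 14.4*s + 15.81 = 3*(s - 1.7)(s - 3.1) = 0 → Zeros: 1.7, 3.1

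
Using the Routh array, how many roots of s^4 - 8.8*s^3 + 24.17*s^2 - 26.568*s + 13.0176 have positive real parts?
Routh array:
s^4: [1, 24.17, 13.0176]; s^3: [-8.8, -26.568]; s^2: [21.1509, 13.0176]; s^1: [-21.1519]; s^0: [13.0176]
First column: [1, -8.8, 21.1509, -21.1519, 13.0176]. Sign changes = RHP roots = 4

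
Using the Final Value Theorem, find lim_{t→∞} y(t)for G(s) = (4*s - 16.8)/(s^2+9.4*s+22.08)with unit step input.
FVT: lim_{t→∞} y(t) = lim_{s→0} s*Y(s) where Y(s) = G(s)/s.
= lim_{s→0} G(s) = G(0) = num(0)/den(0) = -16.8/22.08 = -0.7609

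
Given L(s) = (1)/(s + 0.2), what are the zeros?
Numerator is a nonzero constant (1) → Zeros: none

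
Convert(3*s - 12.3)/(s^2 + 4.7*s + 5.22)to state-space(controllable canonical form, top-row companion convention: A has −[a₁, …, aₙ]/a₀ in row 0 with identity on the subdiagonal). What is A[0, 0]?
Reachable canonical form for den = s^2 + 4.7*s + 5.22: top row of A = -[a₁,a₂,...,aₙ]/a₀, ones on the subdiagonal, zeros elsewhere.
A = [[-4.7, -5.22], [1, 0]].
A[0,0] = -4.7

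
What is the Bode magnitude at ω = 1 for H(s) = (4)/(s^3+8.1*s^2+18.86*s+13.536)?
Substitute s = j*1: H(j1) = 0.0623878 - 0.204975j.
|H(j1)| = sqrt(Re² + Im²) = 0.2143.
20*log₁₀(0.2143) = -13.38 dB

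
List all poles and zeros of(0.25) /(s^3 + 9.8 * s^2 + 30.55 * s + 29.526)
Set denominator = 0: s^3 + 9.8*s^2 + 30.55*s + 29.526 = (s + 3.7)(s + 1.9)(s + 4.2) = 0 → Poles: -1.9, -3.7, -4.2
Numerator is a nonzero constant (0.25) → Zeros: none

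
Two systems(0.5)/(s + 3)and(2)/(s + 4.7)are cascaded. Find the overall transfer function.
Series: H = H₁ · H₂ = (n₁·n₂)/(d₁·d₂).
Num: n₁·n₂ = 1. Den: d₁·d₂ = s^2 + 7.7*s + 14.1.
H(s) = (1)/(s^2 + 7.7*s + 14.1)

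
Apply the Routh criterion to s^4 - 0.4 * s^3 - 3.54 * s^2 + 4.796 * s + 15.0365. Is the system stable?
Routh array:
s^4: [1, -3.54, 15.0365]; s^3: [-0.4, 4.796]; s^2: [8.45, 15.0365]; s^1: [5.50779]; s^0: [15.0365]
First column: [1, -0.4, 8.45, 5.50779, 15.0365]. Sign changes = 2.
No, unstable (2 RHP root(s))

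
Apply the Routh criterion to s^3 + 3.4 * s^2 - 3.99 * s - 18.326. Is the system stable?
Routh array:
s^3: [1, -3.99]; s^2: [3.4, -18.326]; s^1: [1.4]; s^0: [-18.326]
First column: [1, 3.4, 1.4, -18.326]. Sign changes = 1.
No, unstable (1 RHP root(s))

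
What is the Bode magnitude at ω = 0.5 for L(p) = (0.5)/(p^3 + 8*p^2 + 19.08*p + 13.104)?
Substitute p = j*0.5: L(j0.5) = 0.026196 - 0.0222114j.
|L(j0.5)| = sqrt(Re² + Im²) = 0.03434.
20*log₁₀(0.03434) = -29.28 dB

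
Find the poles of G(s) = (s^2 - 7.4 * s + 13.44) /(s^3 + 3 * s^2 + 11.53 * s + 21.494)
Set denominator = 0: s^3 + 3*s^2 + 11.53*s + 21.494 = (s + 2.2)(s^2 + 0.8*s + 9.77) = 0 → Poles: -0.4 + 3.1j, -0.4 - 3.1j, -2.2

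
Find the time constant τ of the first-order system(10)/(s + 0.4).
First-order system: τ = -1/pole. Pole = -0.4. τ = -1/(-0.4) = 2.5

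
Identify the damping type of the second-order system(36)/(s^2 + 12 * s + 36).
Standard form: ωn²/(s²+2ζωn·s+ωn²) gives ωn=6, ζ=1.
Critically damped (ζ = 1)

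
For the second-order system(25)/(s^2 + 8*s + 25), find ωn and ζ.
Standard form: ωn²/(s²+2ζωn·s+ωn²).
const=25=ωn² → ωn=5, s coeff=8=2ζωn → ζ=0.8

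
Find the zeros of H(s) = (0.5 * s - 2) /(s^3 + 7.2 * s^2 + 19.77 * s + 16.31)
Set numerator = 0: 0.5*s - 2 = 0 → Zeros: 4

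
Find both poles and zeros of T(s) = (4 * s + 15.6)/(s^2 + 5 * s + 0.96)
Set denominator = 0: s^2 + 5*s + 0.96 = (s + 4.8)(s + 0.2) = 0 → Poles: -0.2, -4.8
Set numerator = 0: 4*s + 15.6 = 0 → Zeros: -3.9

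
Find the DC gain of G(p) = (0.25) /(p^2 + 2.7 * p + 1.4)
DC gain = G(0) = num(0)/den(0) = 0.25/1.4 = 0.1786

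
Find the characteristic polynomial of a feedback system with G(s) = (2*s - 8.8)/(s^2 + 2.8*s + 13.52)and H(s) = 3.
Characteristic poly = G_den * H_den + G_num * H_num = (s^2 + 2.8*s + 13.52) + (6*s - 26.4) = s^2 + 8.8*s - 12.88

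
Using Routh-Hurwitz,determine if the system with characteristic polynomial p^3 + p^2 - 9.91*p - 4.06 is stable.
Routh array:
p^3: [1, -9.91]; p^2: [1, -4.06]; p^1: [-5.85]; p^0: [-4.06]
First column: [1, 1, -5.85, -4.06]. Sign changes = 1.
No, unstable (1 RHP root(s))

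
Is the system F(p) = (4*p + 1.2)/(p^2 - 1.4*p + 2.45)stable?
Denominator: p^2 - 1.4*p + 2.45. Poles: 0.7 + 1.4j, 0.7 - 1.4j. All Re(p)<0: No (unstable)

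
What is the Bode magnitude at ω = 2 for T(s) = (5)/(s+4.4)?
Substitute s = j*2: T(j2) = 0.941781 - 0.428082j.
|T(j2)| = sqrt(Re² + Im²) = 1.035.
20*log₁₀(1.035) = 0.29 dB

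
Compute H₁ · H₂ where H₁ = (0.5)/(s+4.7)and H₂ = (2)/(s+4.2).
Series: H = H₁ · H₂ = (n₁·n₂)/(d₁·d₂).
Num: n₁·n₂ = 1. Den: d₁·d₂ = s^2 + 8.9*s + 19.74.
H(s) = (1)/(s^2 + 8.9*s + 19.74)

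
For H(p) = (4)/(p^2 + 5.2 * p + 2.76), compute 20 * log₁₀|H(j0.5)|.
Substitute p = j*0.5: H(j0.5) = 0.768754 - 0.796319j.
|H(j0.5)| = sqrt(Re² + Im²) = 1.107.
20*log₁₀(1.107) = 0.88 dB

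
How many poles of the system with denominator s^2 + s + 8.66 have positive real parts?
Poles: -0.5 + 2.9j, -0.5 - 2.9j. RHP poles (Re>0): 0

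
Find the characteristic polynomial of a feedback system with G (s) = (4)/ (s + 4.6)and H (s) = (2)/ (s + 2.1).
Characteristic poly = G_den * H_den + G_num * H_num = (s^2 + 6.7*s + 9.66) + (8) = s^2 + 6.7*s + 17.66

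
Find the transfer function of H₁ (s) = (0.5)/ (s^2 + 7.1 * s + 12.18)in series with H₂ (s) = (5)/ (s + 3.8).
Series: H = H₁ · H₂ = (n₁·n₂)/(d₁·d₂).
Num: n₁·n₂ = 2.5. Den: d₁·d₂ = s^3 + 10.9*s^2 + 39.16*s + 46.284.
H(s) = (2.5)/(s^3 + 10.9*s^2 + 39.16*s + 46.284)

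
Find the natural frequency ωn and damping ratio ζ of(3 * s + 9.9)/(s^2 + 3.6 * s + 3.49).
Underdamped: complex pole -1.8 + 0.5j. ωn = |pole| = 1.868, ζ = -Re(pole)/ωn = 0.9635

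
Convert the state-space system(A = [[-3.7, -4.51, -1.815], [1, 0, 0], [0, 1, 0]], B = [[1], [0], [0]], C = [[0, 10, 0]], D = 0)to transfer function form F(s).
F(s) = C(sI - A)⁻¹B + D.
Characteristic polynomial det(sI - A) = s^3 + 3.7*s^2 + 4.51*s + 1.815.
Numerator from C·adj(sI-A)·B + D·det(sI-A) = 10*s.
F(s) = (10*s)/(s^3 + 3.7*s^2 + 4.51*s + 1.815)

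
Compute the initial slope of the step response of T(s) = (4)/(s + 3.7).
IVT: y'(0⁺) = lim_{s→∞} s²·Y(s) = lim_{s→∞} s·T(s).
deg(num) = 0, deg(den) = 1, relative degree = 1, so s·T(s) → (leading num)/(leading den) = 4/1 = 4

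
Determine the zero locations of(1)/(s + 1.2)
Numerator is a nonzero constant (1) → Zeros: none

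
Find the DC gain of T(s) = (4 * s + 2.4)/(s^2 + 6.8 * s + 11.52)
DC gain = T(0) = num(0)/den(0) = 2.4/11.52 = 0.2083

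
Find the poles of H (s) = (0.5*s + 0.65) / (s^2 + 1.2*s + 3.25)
Set denominator = 0: s^2 + 1.2*s + 3.25 = 0 → Poles: -0.6 + 1.7j, -0.6 - 1.7j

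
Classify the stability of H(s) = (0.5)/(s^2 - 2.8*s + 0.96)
Denominator: s^2 - 2.8*s + 0.96 = (s - 0.4)(s - 2.4). Poles: 0.4, 2.4. Unstable (2 pole(s) in RHP)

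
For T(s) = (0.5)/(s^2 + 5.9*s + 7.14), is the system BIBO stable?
Denominator: s^2 + 5.9*s + 7.14 = (s + 4.2)(s + 1.7). Poles: -1.7, -4.2. All Re(p)<0: Yes (stable)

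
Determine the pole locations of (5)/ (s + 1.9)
Set denominator = 0: s + 1.9 = 0 → Poles: -1.9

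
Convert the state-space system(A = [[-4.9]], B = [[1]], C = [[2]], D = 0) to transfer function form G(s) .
G(s) = C(sI - A)⁻¹B + D.
Characteristic polynomial det(sI - A) = s + 4.9.
Numerator from C·adj(sI-A)·B + D·det(sI-A) = 2.
G(s) = (2)/(s + 4.9)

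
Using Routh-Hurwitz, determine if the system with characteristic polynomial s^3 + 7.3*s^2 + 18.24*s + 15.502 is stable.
Routh array:
s^3: [1, 18.24]; s^2: [7.3, 15.502]; s^1: [16.1164]; s^0: [15.502]
First column: [1, 7.3, 16.1164, 15.502]. Sign changes = 0.
Yes, stable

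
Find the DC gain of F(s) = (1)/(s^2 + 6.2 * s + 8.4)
DC gain = F(0) = num(0)/den(0) = 1/8.4 = 0.119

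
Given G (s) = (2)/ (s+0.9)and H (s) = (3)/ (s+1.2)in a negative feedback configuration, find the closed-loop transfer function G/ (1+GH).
Closed-loop T = G/(1+GH).
Numerator: G_num * H_den = 2*s + 2.4.
Denominator: G_den * H_den + G_num * H_num = (s^2 + 2.1*s + 1.08) + (6) = s^2 + 2.1*s + 7.08.
T(s) = (2*s + 2.4)/(s^2 + 2.1*s + 7.08)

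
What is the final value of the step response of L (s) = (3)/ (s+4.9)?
FVT: lim_{t→∞} y(t) = lim_{s→0} s*Y(s) where Y(s) = L(s)/s.
= lim_{s→0} L(s) = L(0) = num(0)/den(0) = 3/4.9 = 0.6122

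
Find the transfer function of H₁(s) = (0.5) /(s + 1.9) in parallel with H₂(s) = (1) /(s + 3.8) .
Parallel: H = H₁ + H₂ = (n₁·d₂ + n₂·d₁)/(d₁·d₂).
n₁·d₂ = 0.5*s + 1.9. n₂·d₁ = s + 1.9. Sum = 1.5*s + 3.8. d₁·d₂ = s^2 + 5.7*s + 7.22.
H(s) = (1.5*s + 3.8)/(s^2 + 5.7*s + 7.22)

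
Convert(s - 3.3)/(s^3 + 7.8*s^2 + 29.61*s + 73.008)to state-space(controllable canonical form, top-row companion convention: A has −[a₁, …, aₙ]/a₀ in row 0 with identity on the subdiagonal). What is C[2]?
Reachable canonical form: C = numerator coefficients (right-aligned, zero-padded to length n).
num = s - 3.3, C = [[0, 1, -3.3]].
C[2] = -3.3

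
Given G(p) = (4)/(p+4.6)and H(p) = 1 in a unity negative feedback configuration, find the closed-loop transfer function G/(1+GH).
Closed-loop T = G/(1+GH).
Numerator: G_num * H_den = 4.
Denominator: G_den * H_den + G_num * H_num = (p + 4.6) + (4) = p + 8.6.
T(p) = (4)/(p + 8.6)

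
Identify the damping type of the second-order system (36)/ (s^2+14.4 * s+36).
Standard form: ωn²/(s²+2ζωn·s+ωn²) gives ωn=6, ζ=1.2.
Overdamped (ζ = 1.2 > 1)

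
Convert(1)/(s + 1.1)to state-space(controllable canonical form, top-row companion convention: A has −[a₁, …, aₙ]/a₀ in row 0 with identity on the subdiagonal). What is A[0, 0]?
Reachable canonical form for den = s + 1.1: top row of A = -[a₁,a₂,...,aₙ]/a₀, ones on the subdiagonal, zeros elsewhere.
A = [[-1.1]].
A[0,0] = -1.1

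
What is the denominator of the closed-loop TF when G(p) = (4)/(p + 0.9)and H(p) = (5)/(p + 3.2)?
Characteristic poly = G_den * H_den + G_num * H_num = (p^2 + 4.1*p + 2.88) + (20) = p^2 + 4.1*p + 22.88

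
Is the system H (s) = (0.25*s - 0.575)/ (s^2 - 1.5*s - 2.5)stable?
Denominator: s^2 - 1.5*s - 2.5 = (s - 2.5)(s + 1). Poles: -1, 2.5. All Re(p)<0: No (unstable)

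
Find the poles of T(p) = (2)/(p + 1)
Set denominator = 0: p + 1 = 0 → Poles: -1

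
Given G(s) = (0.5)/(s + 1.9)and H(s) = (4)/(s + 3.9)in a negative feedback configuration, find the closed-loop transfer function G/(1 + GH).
Closed-loop T = G/(1+GH).
Numerator: G_num * H_den = 0.5*s + 1.95.
Denominator: G_den * H_den + G_num * H_num = (s^2 + 5.8*s + 7.41) + (2) = s^2 + 5.8*s + 9.41.
T(s) = (0.5*s + 1.95)/(s^2 + 5.8*s + 9.41)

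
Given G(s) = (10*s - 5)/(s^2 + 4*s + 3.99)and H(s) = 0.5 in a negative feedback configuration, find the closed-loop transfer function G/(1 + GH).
Closed-loop T = G/(1+GH).
Numerator: G_num * H_den = 10*s - 5.
Denominator: G_den * H_den + G_num * H_num = (s^2 + 4*s + 3.99) + (5*s - 2.5) = s^2 + 9*s + 1.49.
T(s) = (10*s - 5)/(s^2 + 9*s + 1.49)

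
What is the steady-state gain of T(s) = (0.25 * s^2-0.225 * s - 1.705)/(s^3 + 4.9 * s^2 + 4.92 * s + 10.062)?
DC gain = T(0) = num(0)/den(0) = -1.705/10.062 = -0.1694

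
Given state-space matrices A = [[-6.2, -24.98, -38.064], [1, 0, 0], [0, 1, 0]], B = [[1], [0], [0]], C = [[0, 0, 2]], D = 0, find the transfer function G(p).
G(p) = C(pI - A)⁻¹B + D.
Characteristic polynomial det(pI - A) = p^3 + 6.2*p^2 + 24.98*p + 38.064.
Numerator from C·adj(pI-A)·B + D·det(pI-A) = 2.
G(p) = (2)/(p^3 + 6.2*p^2 + 24.98*p + 38.064)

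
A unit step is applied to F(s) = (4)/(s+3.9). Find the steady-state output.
FVT: lim_{t→∞} y(t) = lim_{s→0} s*Y(s) where Y(s) = F(s)/s.
= lim_{s→0} F(s) = F(0) = num(0)/den(0) = 4/3.9 = 1.026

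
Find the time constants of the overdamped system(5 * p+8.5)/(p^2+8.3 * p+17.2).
Overdamped: real poles at -4.3, -4. τ = -1/pole → τ₁ = 0.2326, τ₂ = 0.25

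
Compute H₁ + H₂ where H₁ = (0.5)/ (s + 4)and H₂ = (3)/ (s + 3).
Parallel: H = H₁ + H₂ = (n₁·d₂ + n₂·d₁)/(d₁·d₂).
n₁·d₂ = 0.5*s + 1.5. n₂·d₁ = 3*s + 12. Sum = 3.5*s + 13.5. d₁·d₂ = s^2 + 7*s + 12.
H(s) = (3.5*s + 13.5)/(s^2 + 7*s + 12)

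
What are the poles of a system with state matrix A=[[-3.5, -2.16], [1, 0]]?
Eigenvalues solve det(λI - A) = 0.
Characteristic polynomial: λ^2 + 3.5*λ + 2.16 = 0.
Factor: (λ + 0.8)(λ + 2.7) = 0.
Roots: -0.8, -2.7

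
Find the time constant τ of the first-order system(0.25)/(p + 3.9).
First-order system: τ = -1/pole. Pole = -3.9. τ = -1/(-3.9) = 0.2564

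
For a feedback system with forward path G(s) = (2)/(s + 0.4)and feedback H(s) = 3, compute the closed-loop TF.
Closed-loop T = G/(1+GH).
Numerator: G_num * H_den = 2.
Denominator: G_den * H_den + G_num * H_num = (s + 0.4) + (6) = s + 6.4.
T(s) = (2)/(s + 6.4)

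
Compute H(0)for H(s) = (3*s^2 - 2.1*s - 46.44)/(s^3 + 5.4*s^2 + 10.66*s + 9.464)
DC gain = H(0) = num(0)/den(0) = -46.44/9.464 = -4.907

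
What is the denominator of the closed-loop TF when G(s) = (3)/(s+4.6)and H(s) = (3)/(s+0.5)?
Characteristic poly = G_den * H_den + G_num * H_num = (s^2 + 5.1*s + 2.3) + (9) = s^2 + 5.1*s + 11.3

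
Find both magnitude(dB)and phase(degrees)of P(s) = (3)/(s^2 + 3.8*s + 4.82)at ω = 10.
Substitute s = j*10: P(j10) = -0.0271859 - 0.0108538j.
|P| = 20*log₁₀(sqrt(Re²+Im²)) = -30.67 dB.
∠P = atan2(Im, Re) = -158.24°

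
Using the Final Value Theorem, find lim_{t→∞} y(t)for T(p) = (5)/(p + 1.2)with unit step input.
FVT: lim_{t→∞} y(t) = lim_{p→0} p*Y(p) where Y(p) = T(p)/p.
= lim_{p→0} T(p) = T(0) = num(0)/den(0) = 5/1.2 = 4.167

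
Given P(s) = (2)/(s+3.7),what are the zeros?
Numerator is a nonzero constant (2) → Zeros: none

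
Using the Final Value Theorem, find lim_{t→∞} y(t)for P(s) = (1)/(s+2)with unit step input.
FVT: lim_{t→∞} y(t) = lim_{s→0} s*Y(s) where Y(s) = P(s)/s.
= lim_{s→0} P(s) = P(0) = num(0)/den(0) = 1/2 = 0.5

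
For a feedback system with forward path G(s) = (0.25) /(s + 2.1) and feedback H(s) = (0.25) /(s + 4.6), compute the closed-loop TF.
Closed-loop T = G/(1+GH).
Numerator: G_num * H_den = 0.25*s + 1.15.
Denominator: G_den * H_den + G_num * H_num = (s^2 + 6.7*s + 9.66) + (0.0625) = s^2 + 6.7*s + 9.7225.
T(s) = (0.25*s + 1.15)/(s^2 + 6.7*s + 9.7225)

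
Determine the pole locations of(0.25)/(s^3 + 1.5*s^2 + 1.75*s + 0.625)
Set denominator = 0: s^3 + 1.5*s^2 + 1.75*s + 0.625 = (s + 0.5)(s^2 + s + 1.25) = 0 → Poles: -0.5, -0.5 + 1j, -0.5 - 1j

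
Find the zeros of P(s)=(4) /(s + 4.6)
Numerator is a nonzero constant (4) → Zeros: none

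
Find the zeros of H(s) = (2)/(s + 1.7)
Numerator is a nonzero constant (2) → Zeros: none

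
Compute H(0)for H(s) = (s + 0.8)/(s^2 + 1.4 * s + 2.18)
DC gain = H(0) = num(0)/den(0) = 0.8/2.18 = 0.367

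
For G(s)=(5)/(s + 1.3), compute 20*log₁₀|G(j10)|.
Substitute s = j*10: G(j10) = 0.0639198 - 0.49169j.
|G(j10)| = sqrt(Re² + Im²) = 0.4958.
20*log₁₀(0.4958) = -6.09 dB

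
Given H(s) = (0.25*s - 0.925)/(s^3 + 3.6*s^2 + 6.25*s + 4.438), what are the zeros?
Set numerator = 0: 0.25*s - 0.925 = 0 → Zeros: 3.7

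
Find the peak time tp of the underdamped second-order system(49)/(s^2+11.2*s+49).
Standard form: ωn²/(s²+2ζωn·s+ωn²) → ωn = 7, ζ = 0.8.
ωd = ωn·√(1-ζ²) = 7·√(1-0.8²) = 4.2.
tp = π/ωd = π/4.2 = 0.748 s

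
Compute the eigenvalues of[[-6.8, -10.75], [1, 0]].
Eigenvalues solve det(λI - A) = 0.
Characteristic polynomial: λ^2 + 6.8*λ + 10.75 = 0.
Factor: (λ + 4.3)(λ + 2.5) = 0.
Roots: -2.5, -4.3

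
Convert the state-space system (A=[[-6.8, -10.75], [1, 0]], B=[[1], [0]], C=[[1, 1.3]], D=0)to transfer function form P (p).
P(p) = C(pI - A)⁻¹B + D.
Characteristic polynomial det(pI - A) = p^2 + 6.8*p + 10.75.
Numerator from C·adj(pI-A)·B + D·det(pI-A) = p + 1.3.
P(p) = (p + 1.3)/(p^2 + 6.8*p + 10.75)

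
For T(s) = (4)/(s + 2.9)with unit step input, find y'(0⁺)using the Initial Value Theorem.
IVT: y'(0⁺) = lim_{s→∞} s²·Y(s) = lim_{s→∞} s·T(s).
deg(num) = 0, deg(den) = 1, relative degree = 1, so s·T(s) → (leading num)/(leading den) = 4/1 = 4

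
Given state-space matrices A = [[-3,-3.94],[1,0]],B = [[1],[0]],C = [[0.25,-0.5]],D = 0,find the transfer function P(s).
P(s) = C(sI - A)⁻¹B + D.
Characteristic polynomial det(sI - A) = s^2 + 3*s + 3.94.
Numerator from C·adj(sI-A)·B + D·det(sI-A) = 0.25*s - 0.5.
P(s) = (0.25*s - 0.5)/(s^2 + 3*s + 3.94)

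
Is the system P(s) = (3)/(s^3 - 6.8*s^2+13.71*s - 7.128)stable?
Denominator: s^3 - 6.8*s^2 + 13.71*s - 7.128 = (s - 3.3)(s - 2.7)(s - 0.8). Poles: 0.8, 2.7, 3.3. All Re(p)<0: No (unstable)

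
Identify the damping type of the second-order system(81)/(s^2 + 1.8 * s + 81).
Standard form: ωn²/(s²+2ζωn·s+ωn²) gives ωn=9, ζ=0.1.
Underdamped (ζ = 0.1 < 1)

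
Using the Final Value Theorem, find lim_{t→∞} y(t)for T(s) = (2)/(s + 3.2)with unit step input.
FVT: lim_{t→∞} y(t) = lim_{s→0} s*Y(s) where Y(s) = T(s)/s.
= lim_{s→0} T(s) = T(0) = num(0)/den(0) = 2/3.2 = 0.625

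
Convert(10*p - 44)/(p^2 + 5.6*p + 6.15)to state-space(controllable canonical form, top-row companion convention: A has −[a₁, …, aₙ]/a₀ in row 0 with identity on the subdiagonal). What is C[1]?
Reachable canonical form: C = numerator coefficients (right-aligned, zero-padded to length n).
num = 10*p - 44, C = [[10, -44]].
C[1] = -44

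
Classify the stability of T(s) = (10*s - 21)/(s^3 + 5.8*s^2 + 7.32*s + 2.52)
Denominator: s^3 + 5.8*s^2 + 7.32*s + 2.52 = (s + 0.6)(s + 4.2)(s + 1). Poles: -0.6, -1, -4.2. Stable (all poles in LHP)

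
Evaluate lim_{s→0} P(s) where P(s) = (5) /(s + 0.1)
DC gain = P(0) = num(0)/den(0) = 5/0.1 = 50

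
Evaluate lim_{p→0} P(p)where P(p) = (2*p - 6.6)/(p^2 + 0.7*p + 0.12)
DC gain = P(0) = num(0)/den(0) = -6.6/0.12 = -55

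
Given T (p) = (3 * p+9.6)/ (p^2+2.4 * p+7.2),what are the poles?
Set denominator = 0: p^2 + 2.4*p + 7.2 = 0 → Poles: -1.2 + 2.4j, -1.2 - 2.4j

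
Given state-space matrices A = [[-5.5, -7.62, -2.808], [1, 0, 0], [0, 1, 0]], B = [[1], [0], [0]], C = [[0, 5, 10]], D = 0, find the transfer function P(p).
P(p) = C(pI - A)⁻¹B + D.
Characteristic polynomial det(pI - A) = p^3 + 5.5*p^2 + 7.62*p + 2.808.
Numerator from C·adj(pI-A)·B + D·det(pI-A) = 5*p + 10.
P(p) = (5*p + 10)/(p^3 + 5.5*p^2 + 7.62*p + 2.808)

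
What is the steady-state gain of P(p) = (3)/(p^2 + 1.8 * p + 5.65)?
DC gain = P(0) = num(0)/den(0) = 3/5.65 = 0.531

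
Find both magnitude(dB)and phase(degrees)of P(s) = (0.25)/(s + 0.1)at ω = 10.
Substitute s = j*10: P(j10) = 0.000249975 - 0.0249975j.
|P| = 20*log₁₀(sqrt(Re²+Im²)) = -32.04 dB.
∠P = atan2(Im, Re) = -89.43°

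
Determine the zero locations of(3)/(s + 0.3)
Numerator is a nonzero constant (3) → Zeros: none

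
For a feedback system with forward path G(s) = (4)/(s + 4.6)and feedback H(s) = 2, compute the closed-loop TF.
Closed-loop T = G/(1+GH).
Numerator: G_num * H_den = 4.
Denominator: G_den * H_den + G_num * H_num = (s + 4.6) + (8) = s + 12.6.
T(s) = (4)/(s + 12.6)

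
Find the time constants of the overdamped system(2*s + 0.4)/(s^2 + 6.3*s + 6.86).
Overdamped: real poles at -1.4, -4.9. τ = -1/pole → τ₁ = 0.7143, τ₂ = 0.2041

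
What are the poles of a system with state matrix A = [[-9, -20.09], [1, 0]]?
Eigenvalues solve det(λI - A) = 0.
Characteristic polynomial: λ^2 + 9*λ + 20.09 = 0.
Factor: (λ + 4.9)(λ + 4.1) = 0.
Roots: -4.1, -4.9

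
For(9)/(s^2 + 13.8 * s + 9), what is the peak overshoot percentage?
Standard form: ωn²/(s²+2ζωn·s+ωn²) → ωn = 3, ζ = 2.3.
ζ ≥ 1, so the response is non-oscillatory: peak overshoot = 0%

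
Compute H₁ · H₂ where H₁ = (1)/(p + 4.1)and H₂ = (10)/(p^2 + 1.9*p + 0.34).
Series: H = H₁ · H₂ = (n₁·n₂)/(d₁·d₂).
Num: n₁·n₂ = 10. Den: d₁·d₂ = p^3 + 6*p^2 + 8.13*p + 1.394.
H(p) = (10)/(p^3 + 6*p^2 + 8.13*p + 1.394)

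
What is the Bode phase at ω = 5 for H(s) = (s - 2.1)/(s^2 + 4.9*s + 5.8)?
Substitute s = j*5: H(j5) = 0.168048 - 0.0459805j.
∠H(j5) = atan2(Im, Re) = atan2(-0.0459805, 0.168048) = -15.30°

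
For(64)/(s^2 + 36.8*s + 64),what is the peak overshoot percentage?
Standard form: ωn²/(s²+2ζωn·s+ωn²) → ωn = 8, ζ = 2.3.
ζ ≥ 1, so the response is non-oscillatory: peak overshoot = 0%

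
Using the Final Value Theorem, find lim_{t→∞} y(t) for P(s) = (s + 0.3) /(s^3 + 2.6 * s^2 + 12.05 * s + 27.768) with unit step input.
FVT: lim_{t→∞} y(t) = lim_{s→0} s*Y(s) where Y(s) = P(s)/s.
= lim_{s→0} P(s) = P(0) = num(0)/den(0) = 0.3/27.768 = 0.0108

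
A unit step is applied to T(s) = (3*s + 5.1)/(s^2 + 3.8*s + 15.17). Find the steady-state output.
FVT: lim_{t→∞} y(t) = lim_{s→0} s*Y(s) where Y(s) = T(s)/s.
= lim_{s→0} T(s) = T(0) = num(0)/den(0) = 5.1/15.17 = 0.3362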